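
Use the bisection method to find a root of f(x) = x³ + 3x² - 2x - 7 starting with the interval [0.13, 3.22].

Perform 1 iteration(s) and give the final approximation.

f(x) = x³ + 3x² - 2x - 7
Initial interval: [0.13, 3.22]

Iteration 1:
  c_1 = (0.130000 + 3.220000)/2 = 1.675000
  f(c_1) = f(1.675000) = 2.766297
  f(a) × f(c) < 0, new interval: [0.130000, 1.675000]

After 1 iteration(s), the approximation is c_1 = 1.675000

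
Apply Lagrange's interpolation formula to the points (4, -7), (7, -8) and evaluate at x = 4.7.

Lagrange interpolation formula:
P(x) = Σ yᵢ × Lᵢ(x)
where Lᵢ(x) = Π_{j≠i} (x - xⱼ)/(xᵢ - xⱼ)

L_0(4.7) = (4.7 - 7)/(4 - 7) = 0.766667
L_1(4.7) = (4.7 - 4)/(7 - 4) = 0.233333

P(4.7) = (-7)×L_0(4.7) + (-8)×L_1(4.7)
P(4.7) = -7.233333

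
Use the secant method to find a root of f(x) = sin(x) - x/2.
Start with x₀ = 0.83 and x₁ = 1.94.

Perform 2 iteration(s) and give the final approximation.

f(x) = sin(x) - x/2
x₀ = 0.83, x₁ = 1.94

Secant formula: x_{n+1} = x_n - f(x_n)(x_n - x_{n-1})/(f(x_n) - f(x_{n-1}))

Iteration 1:
  f(0.830000) = 0.322931
  f(1.940000) = -0.037385
  x_2 = 1.940000 - (-0.037385)×(1.940000 - 0.830000)/(-0.037385 - 0.322931)
       = 1.824831
Iteration 2:
  f(1.940000) = -0.037385
  f(1.824831) = 0.055491
  x_3 = 1.824831 - 0.055491×(1.824831 - 1.940000)/(0.055491 - (-0.037385))
       = 1.893641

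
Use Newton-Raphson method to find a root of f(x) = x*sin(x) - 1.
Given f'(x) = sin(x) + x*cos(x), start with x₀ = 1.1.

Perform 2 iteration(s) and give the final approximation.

f(x) = x*sin(x) - 1
f'(x) = sin(x) + x*cos(x)
x₀ = 1.1

Newton-Raphson formula: x_{n+1} = x_n - f(x_n)/f'(x_n)

Iteration 1:
  f(1.100000) = -0.019672
  f'(1.100000) = 1.390163
  x_1 = 1.100000 - (-0.019672)/1.390163 = 1.114151
Iteration 2:
  f(1.114151) = -0.000009
  f'(1.114151) = 1.388810
  x_2 = 1.114151 - (-0.000009)/1.388810 = 1.114157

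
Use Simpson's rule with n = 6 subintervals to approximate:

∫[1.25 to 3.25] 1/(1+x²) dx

f(x) = 1/(1+x²)
a = 1.25, b = 3.25, n = 6
h = (b - a)/n = 0.333333

Simpson's rule: (h/3)[f(x₀) + 4f(x₁) + 2f(x₂) + ... + f(xₙ)]

x_0 = 1.2500, f(x_0) = 0.390244, coefficient = 1
x_1 = 1.5833, f(x_1) = 0.285149, coefficient = 4
x_2 = 1.9167, f(x_2) = 0.213967, coefficient = 2
x_3 = 2.2500, f(x_3) = 0.164948, coefficient = 4
x_4 = 2.5833, f(x_4) = 0.130317, coefficient = 2
x_5 = 2.9167, f(x_5) = 0.105186, coefficient = 4
x_6 = 3.2500, f(x_6) = 0.086486, coefficient = 1

I ≈ (0.333333/3) × 3.386431 = 0.376270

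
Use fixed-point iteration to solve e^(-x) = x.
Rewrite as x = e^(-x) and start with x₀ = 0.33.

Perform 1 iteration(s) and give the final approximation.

Equation: e^(-x) = x
Fixed-point form: x = e^(-x)
x₀ = 0.33

x_1 = g(0.330000) = 0.718924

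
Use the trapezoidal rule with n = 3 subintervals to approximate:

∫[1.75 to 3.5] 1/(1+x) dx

f(x) = 1/(1+x)
a = 1.75, b = 3.5, n = 3
h = (b - a)/n = 0.583333

Trapezoidal rule: (h/2)[f(x₀) + 2f(x₁) + 2f(x₂) + ... + f(xₙ)]

x_0 = 1.7500, f(x_0) = 0.363636, coefficient = 1
x_1 = 2.3333, f(x_1) = 0.300000, coefficient = 2
x_2 = 2.9167, f(x_2) = 0.255319, coefficient = 2
x_3 = 3.5000, f(x_3) = 0.222222, coefficient = 1

I ≈ (0.583333/2) × 1.696497 = 0.494812
Exact value: 0.492476
Error: 0.002335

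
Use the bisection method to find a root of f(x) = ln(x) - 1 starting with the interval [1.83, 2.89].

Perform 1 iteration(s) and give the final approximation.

f(x) = ln(x) - 1
Initial interval: [1.83, 2.89]

Iteration 1:
  c_1 = (1.830000 + 2.890000)/2 = 2.360000
  f(c_1) = f(2.360000) = -0.141338
  f(a) × f(c) ≥ 0, new interval: [2.360000, 2.890000]

After 1 iteration(s), the approximation is c_1 = 2.360000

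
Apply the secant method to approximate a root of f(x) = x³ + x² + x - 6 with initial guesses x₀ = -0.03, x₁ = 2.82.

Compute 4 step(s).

f(x) = x³ + x² + x - 6
x₀ = -0.03, x₁ = 2.82

Secant formula: x_{n+1} = x_n - f(x_n)(x_n - x_{n-1})/(f(x_n) - f(x_{n-1}))

Iteration 1:
  f(-0.030000) = -6.029127
  f(2.820000) = 27.198168
  x_2 = 2.820000 - 27.198168×(2.820000 - (-0.030000))/(27.198168 - (-6.029127))
       = 0.487135
Iteration 2:
  f(2.820000) = 27.198168
  f(0.487135) = -5.159966
  x_3 = 0.487135 - (-5.159966)×(0.487135 - 2.820000)/(-5.159966 - 27.198168)
       = 0.859144
Iteration 3:
  f(0.487135) = -5.159966
  f(0.859144) = -3.768569
  x_4 = 0.859144 - (-3.768569)×(0.859144 - 0.487135)/(-3.768569 - (-5.159966))
       = 1.866721
Iteration 4:
  f(0.859144) = -3.768569
  f(1.866721) = 5.856237
  x_5 = 1.866721 - 5.856237×(1.866721 - 0.859144)/(5.856237 - (-3.768569))
       = 1.253658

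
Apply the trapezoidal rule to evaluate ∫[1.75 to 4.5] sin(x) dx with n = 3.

f(x) = sin(x)
a = 1.75, b = 4.5, n = 3
h = (b - a)/n = 0.916667

Trapezoidal rule: (h/2)[f(x₀) + 2f(x₁) + 2f(x₂) + ... + f(xₙ)]

x_0 = 1.7500, f(x_0) = 0.983986, coefficient = 1
x_1 = 2.6667, f(x_1) = 0.457273, coefficient = 2
x_2 = 3.5833, f(x_2) = -0.427514, coefficient = 2
x_3 = 4.5000, f(x_3) = -0.977530, coefficient = 1

I ≈ (0.916667/2) × 0.065974 = 0.030238
Exact value: 0.032550
Error: 0.002312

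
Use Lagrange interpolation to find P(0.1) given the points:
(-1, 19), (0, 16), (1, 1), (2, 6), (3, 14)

Lagrange interpolation formula:
P(x) = Σ yᵢ × Lᵢ(x)
where Lᵢ(x) = Π_{j≠i} (x - xⱼ)/(xᵢ - xⱼ)

L_0(0.1) = (0.1 - 0)/(-1 - 0) × (0.1 - 1)/(-1 - 1) × (0.1 - 2)/(-1 - 2) × (0.1 - 3)/(-1 - 3) = -0.020663
L_1(0.1) = (0.1 - (-1))/(0 - (-1)) × (0.1 - 1)/(0 - 1) × (0.1 - 2)/(0 - 2) × (0.1 - 3)/(0 - 3) = 0.909150
L_2(0.1) = (0.1 - (-1))/(1 - (-1)) × (0.1 - 0)/(1 - 0) × (0.1 - 2)/(1 - 2) × (0.1 - 3)/(1 - 3) = 0.151525
L_3(0.1) = (0.1 - (-1))/(2 - (-1)) × (0.1 - 0)/(2 - 0) × (0.1 - 1)/(2 - 1) × (0.1 - 3)/(2 - 3) = -0.047850
L_4(0.1) = (0.1 - (-1))/(3 - (-1)) × (0.1 - 0)/(3 - 0) × (0.1 - 1)/(3 - 1) × (0.1 - 2)/(3 - 2) = 0.007838

P(0.1) = 19×L_0(0.1) + 16×L_1(0.1) + 1×L_2(0.1) + 6×L_3(0.1) + 14×L_4(0.1)
P(0.1) = 14.127962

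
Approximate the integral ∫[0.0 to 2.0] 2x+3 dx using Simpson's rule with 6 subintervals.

f(x) = 2x+3
a = 0.0, b = 2.0, n = 6
h = (b - a)/n = 0.333333

Simpson's rule: (h/3)[f(x₀) + 4f(x₁) + 2f(x₂) + ... + f(xₙ)]

x_0 = 0.0000, f(x_0) = 3.000000, coefficient = 1
x_1 = 0.3333, f(x_1) = 3.666667, coefficient = 4
x_2 = 0.6667, f(x_2) = 4.333333, coefficient = 2
x_3 = 1.0000, f(x_3) = 5.000000, coefficient = 4
x_4 = 1.3333, f(x_4) = 5.666667, coefficient = 2
x_5 = 1.6667, f(x_5) = 6.333333, coefficient = 4
x_6 = 2.0000, f(x_6) = 7.000000, coefficient = 1

I ≈ (0.333333/3) × 90.000000 = 10.000000
Exact value: 10.000000
Error: 0.000000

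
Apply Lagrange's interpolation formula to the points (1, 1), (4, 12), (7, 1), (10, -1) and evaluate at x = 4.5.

Lagrange interpolation formula:
P(x) = Σ yᵢ × Lᵢ(x)
where Lᵢ(x) = Π_{j≠i} (x - xⱼ)/(xᵢ - xⱼ)

L_0(4.5) = (4.5 - 4)/(1 - 4) × (4.5 - 7)/(1 - 7) × (4.5 - 10)/(1 - 10) = -0.042438
L_1(4.5) = (4.5 - 1)/(4 - 1) × (4.5 - 7)/(4 - 7) × (4.5 - 10)/(4 - 10) = 0.891204
L_2(4.5) = (4.5 - 1)/(7 - 1) × (4.5 - 4)/(7 - 4) × (4.5 - 10)/(7 - 10) = 0.178241
L_3(4.5) = (4.5 - 1)/(10 - 1) × (4.5 - 4)/(10 - 4) × (4.5 - 7)/(10 - 7) = -0.027006

P(4.5) = 1×L_0(4.5) + 12×L_1(4.5) + 1×L_2(4.5) + (-1)×L_3(4.5)
P(4.5) = 10.857253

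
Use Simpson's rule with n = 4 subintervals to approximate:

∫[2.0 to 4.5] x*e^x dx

f(x) = x*e^x
a = 2.0, b = 4.5, n = 4
h = (b - a)/n = 0.625000

Simpson's rule: (h/3)[f(x₀) + 4f(x₁) + 2f(x₂) + ... + f(xₙ)]

x_0 = 2.0000, f(x_0) = 14.778112, coefficient = 1
x_1 = 2.6250, f(x_1) = 36.237007, coefficient = 4
x_2 = 3.2500, f(x_2) = 83.818605, coefficient = 2
x_3 = 3.8750, f(x_3) = 186.707956, coefficient = 4
x_4 = 4.5000, f(x_4) = 405.077091, coefficient = 1

I ≈ (0.625000/3) × 1479.272265 = 308.181722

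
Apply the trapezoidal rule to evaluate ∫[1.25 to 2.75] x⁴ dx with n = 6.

f(x) = x⁴
a = 1.25, b = 2.75, n = 6
h = (b - a)/n = 0.250000

Trapezoidal rule: (h/2)[f(x₀) + 2f(x₁) + 2f(x₂) + ... + f(xₙ)]

x_0 = 1.2500, f(x_0) = 2.441406, coefficient = 1
x_1 = 1.5000, f(x_1) = 5.062500, coefficient = 2
x_2 = 1.7500, f(x_2) = 9.378906, coefficient = 2
x_3 = 2.0000, f(x_3) = 16.000000, coefficient = 2
x_4 = 2.2500, f(x_4) = 25.628906, coefficient = 2
x_5 = 2.5000, f(x_5) = 39.062500, coefficient = 2
x_6 = 2.7500, f(x_6) = 57.191406, coefficient = 1

I ≈ (0.250000/2) × 249.898438 = 31.237305
Exact value: 30.844922
Error: 0.392383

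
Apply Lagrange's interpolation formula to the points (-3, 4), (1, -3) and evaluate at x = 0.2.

Lagrange interpolation formula:
P(x) = Σ yᵢ × Lᵢ(x)
where Lᵢ(x) = Π_{j≠i} (x - xⱼ)/(xᵢ - xⱼ)

L_0(0.2) = (0.2 - 1)/(-3 - 1) = 0.200000
L_1(0.2) = (0.2 - (-3))/(1 - (-3)) = 0.800000

P(0.2) = 4×L_0(0.2) + (-3)×L_1(0.2)
P(0.2) = -1.600000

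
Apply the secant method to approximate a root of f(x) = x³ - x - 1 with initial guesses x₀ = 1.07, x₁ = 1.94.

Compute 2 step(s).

f(x) = x³ - x - 1
x₀ = 1.07, x₁ = 1.94

Secant formula: x_{n+1} = x_n - f(x_n)(x_n - x_{n-1})/(f(x_n) - f(x_{n-1}))

Iteration 1:
  f(1.070000) = -0.844957
  f(1.940000) = 4.361384
  x_2 = 1.940000 - 4.361384×(1.940000 - 1.070000)/(4.361384 - (-0.844957))
       = 1.211196
Iteration 2:
  f(1.940000) = 4.361384
  f(1.211196) = -0.434378
  x_3 = 1.211196 - (-0.434378)×(1.211196 - 1.940000)/(-0.434378 - 4.361384)
       = 1.277207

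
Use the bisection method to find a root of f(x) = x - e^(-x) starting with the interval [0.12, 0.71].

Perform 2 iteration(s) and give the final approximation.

f(x) = x - e^(-x)
Initial interval: [0.12, 0.71]

Iteration 1:
  c_1 = (0.120000 + 0.710000)/2 = 0.415000
  f(c_1) = f(0.415000) = -0.245340
  f(a) × f(c) ≥ 0, new interval: [0.415000, 0.710000]
Iteration 2:
  c_2 = (0.415000 + 0.710000)/2 = 0.562500
  f(c_2) = f(0.562500) = -0.007283
  f(a) × f(c) ≥ 0, new interval: [0.562500, 0.710000]

After 2 iteration(s), the approximation is c_2 = 0.562500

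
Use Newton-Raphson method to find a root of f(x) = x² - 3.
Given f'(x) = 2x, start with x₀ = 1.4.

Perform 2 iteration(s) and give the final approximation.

f(x) = x² - 3
f'(x) = 2x
x₀ = 1.4

Newton-Raphson formula: x_{n+1} = x_n - f(x_n)/f'(x_n)

Iteration 1:
  f(1.400000) = -1.040000
  f'(1.400000) = 2.800000
  x_1 = 1.400000 - (-1.040000)/2.800000 = 1.771429
Iteration 2:
  f(1.771429) = 0.137959
  f'(1.771429) = 3.542857
  x_2 = 1.771429 - 0.137959/3.542857 = 1.732488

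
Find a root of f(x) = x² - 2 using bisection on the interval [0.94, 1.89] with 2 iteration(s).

f(x) = x² - 2
Initial interval: [0.94, 1.89]

Iteration 1:
  c_1 = (0.940000 + 1.890000)/2 = 1.415000
  f(c_1) = f(1.415000) = 0.002225
  f(a) × f(c) < 0, new interval: [0.940000, 1.415000]
Iteration 2:
  c_2 = (0.940000 + 1.415000)/2 = 1.177500
  f(c_2) = f(1.177500) = -0.613494
  f(a) × f(c) ≥ 0, new interval: [1.177500, 1.415000]

After 2 iteration(s), the approximation is c_2 = 1.177500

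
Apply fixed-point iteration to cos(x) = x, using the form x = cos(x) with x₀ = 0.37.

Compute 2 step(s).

Equation: cos(x) = x
Fixed-point form: x = cos(x)
x₀ = 0.37

x_1 = g(0.370000) = 0.932327
x_2 = g(0.932327) = 0.595967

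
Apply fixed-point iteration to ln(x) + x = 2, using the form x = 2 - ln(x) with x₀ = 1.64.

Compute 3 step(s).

Equation: ln(x) + x = 2
Fixed-point form: x = 2 - ln(x)
x₀ = 1.64

x_1 = g(1.640000) = 1.505304
x_2 = g(1.505304) = 1.591005
x_3 = g(1.591005) = 1.535634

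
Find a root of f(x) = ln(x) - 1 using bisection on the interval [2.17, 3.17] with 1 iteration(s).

f(x) = ln(x) - 1
Initial interval: [2.17, 3.17]

Iteration 1:
  c_1 = (2.170000 + 3.170000)/2 = 2.670000
  f(c_1) = f(2.670000) = -0.017922
  f(a) × f(c) ≥ 0, new interval: [2.670000, 3.170000]

After 1 iteration(s), the approximation is c_1 = 2.670000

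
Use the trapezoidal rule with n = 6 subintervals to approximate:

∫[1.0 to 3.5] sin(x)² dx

f(x) = sin(x)²
a = 1.0, b = 3.5, n = 6
h = (b - a)/n = 0.416667

Trapezoidal rule: (h/2)[f(x₀) + 2f(x₁) + 2f(x₂) + ... + f(xₙ)]

x_0 = 1.0000, f(x_0) = 0.708073, coefficient = 1
x_1 = 1.4167, f(x_1) = 0.976432, coefficient = 2
x_2 = 1.8333, f(x_2) = 0.932643, coefficient = 2
x_3 = 2.2500, f(x_3) = 0.605398, coefficient = 2
x_4 = 2.6667, f(x_4) = 0.209098, coefficient = 2
x_5 = 3.0833, f(x_5) = 0.003390, coefficient = 2
x_6 = 3.5000, f(x_6) = 0.123049, coefficient = 1

I ≈ (0.416667/2) × 6.285045 = 1.309384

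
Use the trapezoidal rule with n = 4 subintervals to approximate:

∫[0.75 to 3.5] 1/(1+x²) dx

f(x) = 1/(1+x²)
a = 0.75, b = 3.5, n = 4
h = (b - a)/n = 0.687500

Trapezoidal rule: (h/2)[f(x₀) + 2f(x₁) + 2f(x₂) + ... + f(xₙ)]

x_0 = 0.7500, f(x_0) = 0.640000, coefficient = 1
x_1 = 1.4375, f(x_1) = 0.326115, coefficient = 2
x_2 = 2.1250, f(x_2) = 0.181303, coefficient = 2
x_3 = 2.8125, f(x_3) = 0.112231, coefficient = 2
x_4 = 3.5000, f(x_4) = 0.075472, coefficient = 1

I ≈ (0.687500/2) × 1.954770 = 0.671952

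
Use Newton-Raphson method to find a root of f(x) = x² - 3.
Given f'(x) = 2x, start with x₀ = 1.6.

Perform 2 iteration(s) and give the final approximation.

f(x) = x² - 3
f'(x) = 2x
x₀ = 1.6

Newton-Raphson formula: x_{n+1} = x_n - f(x_n)/f'(x_n)

Iteration 1:
  f(1.600000) = -0.440000
  f'(1.600000) = 3.200000
  x_1 = 1.600000 - (-0.440000)/3.200000 = 1.737500
Iteration 2:
  f(1.737500) = 0.018906
  f'(1.737500) = 3.475000
  x_2 = 1.737500 - 0.018906/3.475000 = 1.732059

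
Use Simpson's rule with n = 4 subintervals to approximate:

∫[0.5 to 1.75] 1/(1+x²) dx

f(x) = 1/(1+x²)
a = 0.5, b = 1.75, n = 4
h = (b - a)/n = 0.312500

Simpson's rule: (h/3)[f(x₀) + 4f(x₁) + 2f(x₂) + ... + f(xₙ)]

x_0 = 0.5000, f(x_0) = 0.800000, coefficient = 1
x_1 = 0.8125, f(x_1) = 0.602353, coefficient = 4
x_2 = 1.1250, f(x_2) = 0.441379, coefficient = 2
x_3 = 1.4375, f(x_3) = 0.326115, coefficient = 4
x_4 = 1.7500, f(x_4) = 0.246154, coefficient = 1

I ≈ (0.312500/3) × 5.642783 = 0.587790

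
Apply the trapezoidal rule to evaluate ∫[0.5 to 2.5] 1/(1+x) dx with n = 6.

f(x) = 1/(1+x)
a = 0.5, b = 2.5, n = 6
h = (b - a)/n = 0.333333

Trapezoidal rule: (h/2)[f(x₀) + 2f(x₁) + 2f(x₂) + ... + f(xₙ)]

x_0 = 0.5000, f(x_0) = 0.666667, coefficient = 1
x_1 = 0.8333, f(x_1) = 0.545455, coefficient = 2
x_2 = 1.1667, f(x_2) = 0.461538, coefficient = 2
x_3 = 1.5000, f(x_3) = 0.400000, coefficient = 2
x_4 = 1.8333, f(x_4) = 0.352941, coefficient = 2
x_5 = 2.1667, f(x_5) = 0.315789, coefficient = 2
x_6 = 2.5000, f(x_6) = 0.285714, coefficient = 1

I ≈ (0.333333/2) × 5.103828 = 0.850638
Exact value: 0.847298
Error: 0.003340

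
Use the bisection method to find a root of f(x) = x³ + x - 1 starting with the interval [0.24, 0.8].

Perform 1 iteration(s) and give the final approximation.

f(x) = x³ + x - 1
Initial interval: [0.24, 0.8]

Iteration 1:
  c_1 = (0.240000 + 0.800000)/2 = 0.520000
  f(c_1) = f(0.520000) = -0.339392
  f(a) × f(c) ≥ 0, new interval: [0.520000, 0.800000]

After 1 iteration(s), the approximation is c_1 = 0.520000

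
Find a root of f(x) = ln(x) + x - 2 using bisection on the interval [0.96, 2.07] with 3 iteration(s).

f(x) = ln(x) + x - 2
Initial interval: [0.96, 2.07]

Iteration 1:
  c_1 = (0.960000 + 2.070000)/2 = 1.515000
  f(c_1) = f(1.515000) = -0.069585
  f(a) × f(c) ≥ 0, new interval: [1.515000, 2.070000]
Iteration 2:
  c_2 = (1.515000 + 2.070000)/2 = 1.792500
  f(c_2) = f(1.792500) = 0.376111
  f(a) × f(c) < 0, new interval: [1.515000, 1.792500]
Iteration 3:
  c_3 = (1.515000 + 1.792500)/2 = 1.653750
  f(c_3) = f(1.653750) = 0.156795
  f(a) × f(c) < 0, new interval: [1.515000, 1.653750]

After 3 iteration(s), the approximation is c_3 = 1.653750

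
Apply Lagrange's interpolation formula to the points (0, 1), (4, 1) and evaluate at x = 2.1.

Lagrange interpolation formula:
P(x) = Σ yᵢ × Lᵢ(x)
where Lᵢ(x) = Π_{j≠i} (x - xⱼ)/(xᵢ - xⱼ)

L_0(2.1) = (2.1 - 4)/(0 - 4) = 0.475000
L_1(2.1) = (2.1 - 0)/(4 - 0) = 0.525000

P(2.1) = 1×L_0(2.1) + 1×L_1(2.1)
P(2.1) = 1.000000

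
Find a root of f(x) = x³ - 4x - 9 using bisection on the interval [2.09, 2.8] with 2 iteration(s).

f(x) = x³ - 4x - 9
Initial interval: [2.09, 2.8]

Iteration 1:
  c_1 = (2.090000 + 2.800000)/2 = 2.445000
  f(c_1) = f(2.445000) = -4.163729
  f(a) × f(c) ≥ 0, new interval: [2.445000, 2.800000]
Iteration 2:
  c_2 = (2.445000 + 2.800000)/2 = 2.622500
  f(c_2) = f(2.622500) = -1.453740
  f(a) × f(c) ≥ 0, new interval: [2.622500, 2.800000]

After 2 iteration(s), the approximation is c_2 = 2.622500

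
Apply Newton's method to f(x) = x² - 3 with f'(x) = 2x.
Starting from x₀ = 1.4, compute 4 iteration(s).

f(x) = x² - 3
f'(x) = 2x
x₀ = 1.4

Newton-Raphson formula: x_{n+1} = x_n - f(x_n)/f'(x_n)

Iteration 1:
  f(1.400000) = -1.040000
  f'(1.400000) = 2.800000
  x_1 = 1.400000 - (-1.040000)/2.800000 = 1.771429
Iteration 2:
  f(1.771429) = 0.137959
  f'(1.771429) = 3.542857
  x_2 = 1.771429 - 0.137959/3.542857 = 1.732488
Iteration 3:
  f(1.732488) = 0.001516
  f'(1.732488) = 3.464977
  x_3 = 1.732488 - 0.001516/3.464977 = 1.732051
Iteration 4:
  f(1.732051) = 0.000000
  f'(1.732051) = 3.464102
  x_4 = 1.732051 - 0.000000/3.464102 = 1.732051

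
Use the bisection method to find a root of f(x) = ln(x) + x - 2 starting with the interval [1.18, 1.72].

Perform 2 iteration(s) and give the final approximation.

f(x) = ln(x) + x - 2
Initial interval: [1.18, 1.72]

Iteration 1:
  c_1 = (1.180000 + 1.720000)/2 = 1.450000
  f(c_1) = f(1.450000) = -0.178436
  f(a) × f(c) ≥ 0, new interval: [1.450000, 1.720000]
Iteration 2:
  c_2 = (1.450000 + 1.720000)/2 = 1.585000
  f(c_2) = f(1.585000) = 0.045584
  f(a) × f(c) < 0, new interval: [1.450000, 1.585000]

After 2 iteration(s), the approximation is c_2 = 1.585000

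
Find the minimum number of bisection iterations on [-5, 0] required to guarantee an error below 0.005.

We need (b-a)/2^n ≤ 0.005
(0 - (-5))/2^n ≤ 0.005
5/2^n ≤ 0.005
2^n ≥ 1000
n ≥ log₂(1000) = 9.97
n ≥ 10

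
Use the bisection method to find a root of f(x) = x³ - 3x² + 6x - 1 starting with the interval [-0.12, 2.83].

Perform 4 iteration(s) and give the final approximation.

f(x) = x³ - 3x² + 6x - 1
Initial interval: [-0.12, 2.83]

Iteration 1:
  c_1 = (-0.120000 + 2.830000)/2 = 1.355000
  f(c_1) = f(1.355000) = 4.109739
  f(a) × f(c) < 0, new interval: [-0.120000, 1.355000]
Iteration 2:
  c_2 = (-0.120000 + 1.355000)/2 = 0.617500
  f(c_2) = f(0.617500) = 1.796538
  f(a) × f(c) < 0, new interval: [-0.120000, 0.617500]
Iteration 3:
  c_3 = (-0.120000 + 0.617500)/2 = 0.248750
  f(c_3) = f(0.248750) = 0.322262
  f(a) × f(c) < 0, new interval: [-0.120000, 0.248750]
Iteration 4:
  c_4 = (-0.120000 + 0.248750)/2 = 0.064375
  f(c_4) = f(0.064375) = -0.625916
  f(a) × f(c) ≥ 0, new interval: [0.064375, 0.248750]

After 4 iteration(s), the approximation is c_4 = 0.064375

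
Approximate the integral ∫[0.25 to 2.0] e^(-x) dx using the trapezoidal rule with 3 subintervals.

f(x) = e^(-x)
a = 0.25, b = 2.0, n = 3
h = (b - a)/n = 0.583333

Trapezoidal rule: (h/2)[f(x₀) + 2f(x₁) + 2f(x₂) + ... + f(xₙ)]

x_0 = 0.2500, f(x_0) = 0.778801, coefficient = 1
x_1 = 0.8333, f(x_1) = 0.434598, coefficient = 2
x_2 = 1.4167, f(x_2) = 0.242521, coefficient = 2
x_3 = 2.0000, f(x_3) = 0.135335, coefficient = 1

I ≈ (0.583333/2) × 2.268375 = 0.661609
Exact value: 0.643465
Error: 0.018144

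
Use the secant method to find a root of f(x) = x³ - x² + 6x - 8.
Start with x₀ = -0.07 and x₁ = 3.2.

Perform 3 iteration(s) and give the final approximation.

f(x) = x³ - x² + 6x - 8
x₀ = -0.07, x₁ = 3.2

Secant formula: x_{n+1} = x_n - f(x_n)(x_n - x_{n-1})/(f(x_n) - f(x_{n-1}))

Iteration 1:
  f(-0.070000) = -8.425243
  f(3.200000) = 33.728000
  x_2 = 3.200000 - 33.728000×(3.200000 - (-0.070000))/(33.728000 - (-8.425243))
       = 0.583581
Iteration 2:
  f(3.200000) = 33.728000
  f(0.583581) = -4.640334
  x_3 = 0.583581 - (-4.640334)×(0.583581 - 3.200000)/(-4.640334 - 33.728000)
       = 0.900015
Iteration 3:
  f(0.583581) = -4.640334
  f(0.900015) = -2.680900
  x_4 = 0.900015 - (-2.680900)×(0.900015 - 0.583581)/(-2.680900 - (-4.640334))
       = 1.332961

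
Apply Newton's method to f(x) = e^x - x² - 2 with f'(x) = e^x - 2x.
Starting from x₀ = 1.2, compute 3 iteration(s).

f(x) = e^x - x² - 2
f'(x) = e^x - 2x
x₀ = 1.2

Newton-Raphson formula: x_{n+1} = x_n - f(x_n)/f'(x_n)

Iteration 1:
  f(1.200000) = -0.119883
  f'(1.200000) = 0.920117
  x_1 = 1.200000 - (-0.119883)/0.920117 = 1.330291
Iteration 2:
  f(1.330291) = 0.012470
  f'(1.330291) = 1.121562
  x_2 = 1.330291 - 0.012470/1.121562 = 1.319173
Iteration 3:
  f(1.319173) = 0.000109
  f'(1.319173) = 1.101981
  x_3 = 1.319173 - 0.000109/1.101981 = 1.319074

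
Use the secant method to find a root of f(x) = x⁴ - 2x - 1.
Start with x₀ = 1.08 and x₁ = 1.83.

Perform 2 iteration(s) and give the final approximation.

f(x) = x⁴ - 2x - 1
x₀ = 1.08, x₁ = 1.83

Secant formula: x_{n+1} = x_n - f(x_n)(x_n - x_{n-1})/(f(x_n) - f(x_{n-1}))

Iteration 1:
  f(1.080000) = -1.799511
  f(1.830000) = 6.555131
  x_2 = 1.830000 - 6.555131×(1.830000 - 1.080000)/(6.555131 - (-1.799511))
       = 1.241543
Iteration 2:
  f(1.830000) = 6.555131
  f(1.241543) = -1.107083
  x_3 = 1.241543 - (-1.107083)×(1.241543 - 1.830000)/(-1.107083 - 6.555131)
       = 1.326567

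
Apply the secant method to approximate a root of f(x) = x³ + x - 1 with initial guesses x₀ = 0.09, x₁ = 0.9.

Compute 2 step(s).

f(x) = x³ + x - 1
x₀ = 0.09, x₁ = 0.9

Secant formula: x_{n+1} = x_n - f(x_n)(x_n - x_{n-1})/(f(x_n) - f(x_{n-1}))

Iteration 1:
  f(0.090000) = -0.909271
  f(0.900000) = 0.629000
  x_2 = 0.900000 - 0.629000×(0.900000 - 0.090000)/(0.629000 - (-0.909271))
       = 0.568790
Iteration 2:
  f(0.900000) = 0.629000
  f(0.568790) = -0.247193
  x_3 = 0.568790 - (-0.247193)×(0.568790 - 0.900000)/(-0.247193 - 0.629000)
       = 0.662232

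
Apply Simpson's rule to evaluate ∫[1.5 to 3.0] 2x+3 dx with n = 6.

f(x) = 2x+3
a = 1.5, b = 3.0, n = 6
h = (b - a)/n = 0.250000

Simpson's rule: (h/3)[f(x₀) + 4f(x₁) + 2f(x₂) + ... + f(xₙ)]

x_0 = 1.5000, f(x_0) = 6.000000, coefficient = 1
x_1 = 1.7500, f(x_1) = 6.500000, coefficient = 4
x_2 = 2.0000, f(x_2) = 7.000000, coefficient = 2
x_3 = 2.2500, f(x_3) = 7.500000, coefficient = 4
x_4 = 2.5000, f(x_4) = 8.000000, coefficient = 2
x_5 = 2.7500, f(x_5) = 8.500000, coefficient = 4
x_6 = 3.0000, f(x_6) = 9.000000, coefficient = 1

I ≈ (0.250000/3) × 135.000000 = 11.250000
Exact value: 11.250000
Error: 0.000000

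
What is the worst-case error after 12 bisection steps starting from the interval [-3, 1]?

Bisection error bound: |error| ≤ (b-a)/2^n
|error| ≤ (1 - (-3))/2^12 = 4/2^12
|error| ≤ 0.0009765625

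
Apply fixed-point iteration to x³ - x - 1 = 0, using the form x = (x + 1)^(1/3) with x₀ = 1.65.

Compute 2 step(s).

Equation: x³ - x - 1 = 0
Fixed-point form: x = (x + 1)^(1/3)
x₀ = 1.65

x_1 = g(1.650000) = 1.383828
x_2 = g(1.383828) = 1.335852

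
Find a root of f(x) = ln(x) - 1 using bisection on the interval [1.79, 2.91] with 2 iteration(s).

f(x) = ln(x) - 1
Initial interval: [1.79, 2.91]

Iteration 1:
  c_1 = (1.790000 + 2.910000)/2 = 2.350000
  f(c_1) = f(2.350000) = -0.145585
  f(a) × f(c) ≥ 0, new interval: [2.350000, 2.910000]
Iteration 2:
  c_2 = (2.350000 + 2.910000)/2 = 2.630000
  f(c_2) = f(2.630000) = -0.033016
  f(a) × f(c) ≥ 0, new interval: [2.630000, 2.910000]

After 2 iteration(s), the approximation is c_2 = 2.630000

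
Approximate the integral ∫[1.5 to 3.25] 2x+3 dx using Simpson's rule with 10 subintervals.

f(x) = 2x+3
a = 1.5, b = 3.25, n = 10
h = (b - a)/n = 0.175000

Simpson's rule: (h/3)[f(x₀) + 4f(x₁) + 2f(x₂) + ... + f(xₙ)]

x_0 = 1.5000, f(x_0) = 6.000000, coefficient = 1
x_1 = 1.6750, f(x_1) = 6.350000, coefficient = 4
x_2 = 1.8500, f(x_2) = 6.700000, coefficient = 2
x_3 = 2.0250, f(x_3) = 7.050000, coefficient = 4
x_4 = 2.2000, f(x_4) = 7.400000, coefficient = 2
x_5 = 2.3750, f(x_5) = 7.750000, coefficient = 4
x_6 = 2.5500, f(x_6) = 8.100000, coefficient = 2
x_7 = 2.7250, f(x_7) = 8.450000, coefficient = 4
x_8 = 2.9000, f(x_8) = 8.800000, coefficient = 2
x_9 = 3.0750, f(x_9) = 9.150000, coefficient = 4
x_10 = 3.2500, f(x_10) = 9.500000, coefficient = 1

I ≈ (0.175000/3) × 232.500000 = 13.562500
Exact value: 13.562500
Error: 0.000000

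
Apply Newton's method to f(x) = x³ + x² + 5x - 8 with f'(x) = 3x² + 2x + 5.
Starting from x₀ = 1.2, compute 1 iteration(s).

f(x) = x³ + x² + 5x - 8
f'(x) = 3x² + 2x + 5
x₀ = 1.2

Newton-Raphson formula: x_{n+1} = x_n - f(x_n)/f'(x_n)

Iteration 1:
  f(1.200000) = 1.168000
  f'(1.200000) = 11.720000
  x_1 = 1.200000 - 1.168000/11.720000 = 1.100341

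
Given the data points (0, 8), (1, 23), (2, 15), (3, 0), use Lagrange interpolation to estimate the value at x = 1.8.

Lagrange interpolation formula:
P(x) = Σ yᵢ × Lᵢ(x)
where Lᵢ(x) = Π_{j≠i} (x - xⱼ)/(xᵢ - xⱼ)

L_0(1.8) = (1.8 - 1)/(0 - 1) × (1.8 - 2)/(0 - 2) × (1.8 - 3)/(0 - 3) = -0.032000
L_1(1.8) = (1.8 - 0)/(1 - 0) × (1.8 - 2)/(1 - 2) × (1.8 - 3)/(1 - 3) = 0.216000
L_2(1.8) = (1.8 - 0)/(2 - 0) × (1.8 - 1)/(2 - 1) × (1.8 - 3)/(2 - 3) = 0.864000
L_3(1.8) = (1.8 - 0)/(3 - 0) × (1.8 - 1)/(3 - 1) × (1.8 - 2)/(3 - 2) = -0.048000

P(1.8) = 8×L_0(1.8) + 23×L_1(1.8) + 15×L_2(1.8) + 0×L_3(1.8)
P(1.8) = 17.672000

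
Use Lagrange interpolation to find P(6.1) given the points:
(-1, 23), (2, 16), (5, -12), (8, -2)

Lagrange interpolation formula:
P(x) = Σ yᵢ × Lᵢ(x)
where Lᵢ(x) = Π_{j≠i} (x - xⱼ)/(xᵢ - xⱼ)

L_0(6.1) = (6.1 - 2)/(-1 - 2) × (6.1 - 5)/(-1 - 5) × (6.1 - 8)/(-1 - 8) = 0.052895
L_1(6.1) = (6.1 - (-1))/(2 - (-1)) × (6.1 - 5)/(2 - 5) × (6.1 - 8)/(2 - 8) = -0.274796
L_2(6.1) = (6.1 - (-1))/(5 - (-1)) × (6.1 - 2)/(5 - 2) × (6.1 - 8)/(5 - 8) = 1.024241
L_3(6.1) = (6.1 - (-1))/(8 - (-1)) × (6.1 - 2)/(8 - 2) × (6.1 - 5)/(8 - 5) = 0.197660

P(6.1) = 23×L_0(6.1) + 16×L_1(6.1) + (-12)×L_2(6.1) + (-2)×L_3(6.1)
P(6.1) = -15.866364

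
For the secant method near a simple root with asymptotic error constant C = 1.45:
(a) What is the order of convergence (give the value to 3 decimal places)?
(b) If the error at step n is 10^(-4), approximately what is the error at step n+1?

(a) Secant method has superlinear convergence with order φ = (1+√5)/2 ≈ 1.618.
    This means |e_{n+1}| ≈ C|e_n|^1.618.

(b) With |e_n| = 10^(-4) and C = 1.45:
    |e_{n+1}| ≈ 1.45 × (10^(-4))^1.618 = 1.45 × 10^(-6.47)

(a) ≈ 1.618 (golden ratio); (b) |e_{n+1}| ≈ 4.889e-07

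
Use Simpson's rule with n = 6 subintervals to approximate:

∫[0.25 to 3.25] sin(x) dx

f(x) = sin(x)
a = 0.25, b = 3.25, n = 6
h = (b - a)/n = 0.500000

Simpson's rule: (h/3)[f(x₀) + 4f(x₁) + 2f(x₂) + ... + f(xₙ)]

x_0 = 0.2500, f(x_0) = 0.247404, coefficient = 1
x_1 = 0.7500, f(x_1) = 0.681639, coefficient = 4
x_2 = 1.2500, f(x_2) = 0.948985, coefficient = 2
x_3 = 1.7500, f(x_3) = 0.983986, coefficient = 4
x_4 = 2.2500, f(x_4) = 0.778073, coefficient = 2
x_5 = 2.7500, f(x_5) = 0.381661, coefficient = 4
x_6 = 3.2500, f(x_6) = -0.108195, coefficient = 1

I ≈ (0.500000/3) × 11.782467 = 1.963745
Exact value: 1.963042
Error: 0.000702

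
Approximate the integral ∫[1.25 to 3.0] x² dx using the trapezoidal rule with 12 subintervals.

f(x) = x²
a = 1.25, b = 3.0, n = 12
h = (b - a)/n = 0.145833

Trapezoidal rule: (h/2)[f(x₀) + 2f(x₁) + 2f(x₂) + ... + f(xₙ)]

x_0 = 1.2500, f(x_0) = 1.562500, coefficient = 1
x_1 = 1.3958, f(x_1) = 1.948351, coefficient = 2
x_2 = 1.5417, f(x_2) = 2.376736, coefficient = 2
x_3 = 1.6875, f(x_3) = 2.847656, coefficient = 2
x_4 = 1.8333, f(x_4) = 3.361111, coefficient = 2
x_5 = 1.9792, f(x_5) = 3.917101, coefficient = 2
x_6 = 2.1250, f(x_6) = 4.515625, coefficient = 2
x_7 = 2.2708, f(x_7) = 5.156684, coefficient = 2
x_8 = 2.4167, f(x_8) = 5.840278, coefficient = 2
x_9 = 2.5625, f(x_9) = 6.566406, coefficient = 2
x_10 = 2.7083, f(x_10) = 7.335069, coefficient = 2
x_11 = 2.8542, f(x_11) = 8.146267, coefficient = 2
x_12 = 3.0000, f(x_12) = 9.000000, coefficient = 1

I ≈ (0.145833/2) × 114.585069 = 8.355161
Exact value: 8.348958
Error: 0.006203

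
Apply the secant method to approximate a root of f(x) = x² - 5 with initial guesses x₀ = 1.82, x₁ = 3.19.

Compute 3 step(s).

f(x) = x² - 5
x₀ = 1.82, x₁ = 3.19

Secant formula: x_{n+1} = x_n - f(x_n)(x_n - x_{n-1})/(f(x_n) - f(x_{n-1}))

Iteration 1:
  f(1.820000) = -1.687600
  f(3.190000) = 5.176100
  x_2 = 3.190000 - 5.176100×(3.190000 - 1.820000)/(5.176100 - (-1.687600))
       = 2.156846
Iteration 2:
  f(3.190000) = 5.176100
  f(2.156846) = -0.348014
  x_3 = 2.156846 - (-0.348014)×(2.156846 - 3.190000)/(-0.348014 - 5.176100)
       = 2.221934
Iteration 3:
  f(2.156846) = -0.348014
  f(2.221934) = -0.063009
  x_4 = 2.221934 - (-0.063009)×(2.221934 - 2.156846)/(-0.063009 - (-0.348014))
       = 2.236324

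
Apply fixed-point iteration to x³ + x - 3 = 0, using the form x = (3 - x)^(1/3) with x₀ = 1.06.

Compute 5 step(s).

Equation: x³ + x - 3 = 0
Fixed-point form: x = (3 - x)^(1/3)
x₀ = 1.06

x_1 = g(1.060000) = 1.247194
x_2 = g(1.247194) = 1.205715
x_3 = g(1.205715) = 1.215152
x_4 = g(1.215152) = 1.213018
x_5 = g(1.213018) = 1.213501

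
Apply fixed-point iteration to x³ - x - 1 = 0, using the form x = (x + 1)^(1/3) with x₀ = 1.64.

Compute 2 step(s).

Equation: x³ - x - 1 = 0
Fixed-point form: x = (x + 1)^(1/3)
x₀ = 1.64

x_1 = g(1.640000) = 1.382085
x_2 = g(1.382085) = 1.335526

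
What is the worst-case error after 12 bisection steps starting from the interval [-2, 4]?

Bisection error bound: |error| ≤ (b-a)/2^n
|error| ≤ (4 - (-2))/2^12 = 6/2^12
|error| ≤ 0.0014648438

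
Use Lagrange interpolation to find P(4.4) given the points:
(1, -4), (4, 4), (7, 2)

Lagrange interpolation formula:
P(x) = Σ yᵢ × Lᵢ(x)
where Lᵢ(x) = Π_{j≠i} (x - xⱼ)/(xᵢ - xⱼ)

L_0(4.4) = (4.4 - 4)/(1 - 4) × (4.4 - 7)/(1 - 7) = -0.057778
L_1(4.4) = (4.4 - 1)/(4 - 1) × (4.4 - 7)/(4 - 7) = 0.982222
L_2(4.4) = (4.4 - 1)/(7 - 1) × (4.4 - 4)/(7 - 4) = 0.075556

P(4.4) = (-4)×L_0(4.4) + 4×L_1(4.4) + 2×L_2(4.4)
P(4.4) = 4.311111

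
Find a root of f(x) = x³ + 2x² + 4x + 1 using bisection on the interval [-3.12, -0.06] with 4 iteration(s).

f(x) = x³ + 2x² + 4x + 1
Initial interval: [-3.12, -0.06]

Iteration 1:
  c_1 = (-3.120000 + (-0.060000))/2 = -1.590000
  f(c_1) = f(-1.590000) = -4.323479
  f(a) × f(c) ≥ 0, new interval: [-1.590000, -0.060000]
Iteration 2:
  c_2 = (-1.590000 + (-0.060000))/2 = -0.825000
  f(c_2) = f(-0.825000) = -1.500266
  f(a) × f(c) ≥ 0, new interval: [-0.825000, -0.060000]
Iteration 3:
  c_3 = (-0.825000 + (-0.060000))/2 = -0.442500
  f(c_3) = f(-0.442500) = -0.465032
  f(a) × f(c) ≥ 0, new interval: [-0.442500, -0.060000]
Iteration 4:
  c_4 = (-0.442500 + (-0.060000))/2 = -0.251250
  f(c_4) = f(-0.251250) = 0.105393
  f(a) × f(c) < 0, new interval: [-0.442500, -0.251250]

After 4 iteration(s), the approximation is c_4 = -0.251250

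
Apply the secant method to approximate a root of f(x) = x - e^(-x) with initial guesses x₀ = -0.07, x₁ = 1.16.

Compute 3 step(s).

f(x) = x - e^(-x)
x₀ = -0.07, x₁ = 1.16

Secant formula: x_{n+1} = x_n - f(x_n)(x_n - x_{n-1})/(f(x_n) - f(x_{n-1}))

Iteration 1:
  f(-0.070000) = -1.142508
  f(1.160000) = 0.846514
  x_2 = 1.160000 - 0.846514×(1.160000 - (-0.070000))/(0.846514 - (-1.142508))
       = 0.636521
Iteration 2:
  f(1.160000) = 0.846514
  f(0.636521) = 0.107390
  x_3 = 0.636521 - 0.107390×(0.636521 - 1.160000)/(0.107390 - 0.846514)
       = 0.560462
Iteration 3:
  f(0.636521) = 0.107390
  f(0.560462) = -0.010483
  x_4 = 0.560462 - (-0.010483)×(0.560462 - 0.636521)/(-0.010483 - 0.107390)
       = 0.567226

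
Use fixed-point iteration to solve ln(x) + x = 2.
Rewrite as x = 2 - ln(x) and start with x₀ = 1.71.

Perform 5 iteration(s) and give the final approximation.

Equation: ln(x) + x = 2
Fixed-point form: x = 2 - ln(x)
x₀ = 1.71

x_1 = g(1.710000) = 1.463507
x_2 = g(1.463507) = 1.619165
x_3 = g(1.619165) = 1.518090
x_4 = g(1.518090) = 1.582547
x_5 = g(1.582547) = 1.540964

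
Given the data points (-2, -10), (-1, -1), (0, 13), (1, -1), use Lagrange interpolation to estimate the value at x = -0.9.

Lagrange interpolation formula:
P(x) = Σ yᵢ × Lᵢ(x)
where Lᵢ(x) = Π_{j≠i} (x - xⱼ)/(xᵢ - xⱼ)

L_0(-0.9) = (-0.9 - (-1))/(-2 - (-1)) × (-0.9 - 0)/(-2 - 0) × (-0.9 - 1)/(-2 - 1) = -0.028500
L_1(-0.9) = (-0.9 - (-2))/(-1 - (-2)) × (-0.9 - 0)/(-1 - 0) × (-0.9 - 1)/(-1 - 1) = 0.940500
L_2(-0.9) = (-0.9 - (-2))/(0 - (-2)) × (-0.9 - (-1))/(0 - (-1)) × (-0.9 - 1)/(0 - 1) = 0.104500
L_3(-0.9) = (-0.9 - (-2))/(1 - (-2)) × (-0.9 - (-1))/(1 - (-1)) × (-0.9 - 0)/(1 - 0) = -0.016500

P(-0.9) = (-10)×L_0(-0.9) + (-1)×L_1(-0.9) + 13×L_2(-0.9) + (-1)×L_3(-0.9)
P(-0.9) = 0.719500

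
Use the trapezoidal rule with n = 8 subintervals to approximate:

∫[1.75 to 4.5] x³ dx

f(x) = x³
a = 1.75, b = 4.5, n = 8
h = (b - a)/n = 0.343750

Trapezoidal rule: (h/2)[f(x₀) + 2f(x₁) + 2f(x₂) + ... + f(xₙ)]

x_0 = 1.7500, f(x_0) = 5.359375, coefficient = 1
x_1 = 2.0938, f(x_1) = 9.178558, coefficient = 2
x_2 = 2.4375, f(x_2) = 14.482178, coefficient = 2
x_3 = 2.7812, f(x_3) = 21.513947, coefficient = 2
x_4 = 3.1250, f(x_4) = 30.517578, coefficient = 2
x_5 = 3.4688, f(x_5) = 41.736786, coefficient = 2
x_6 = 3.8125, f(x_6) = 55.415283, coefficient = 2
x_7 = 4.1562, f(x_7) = 71.796783, coefficient = 2
x_8 = 4.5000, f(x_8) = 91.125000, coefficient = 1

I ≈ (0.343750/2) × 585.766602 = 100.678635
Exact value: 100.170898
Error: 0.507736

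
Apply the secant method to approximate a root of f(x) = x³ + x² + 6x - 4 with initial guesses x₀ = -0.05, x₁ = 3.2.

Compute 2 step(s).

f(x) = x³ + x² + 6x - 4
x₀ = -0.05, x₁ = 3.2

Secant formula: x_{n+1} = x_n - f(x_n)(x_n - x_{n-1})/(f(x_n) - f(x_{n-1}))

Iteration 1:
  f(-0.050000) = -4.297625
  f(3.200000) = 58.208000
  x_2 = 3.200000 - 58.208000×(3.200000 - (-0.050000))/(58.208000 - (-4.297625))
       = 0.173456
Iteration 2:
  f(3.200000) = 58.208000
  f(0.173456) = -2.923956
  x_3 = 0.173456 - (-2.923956)×(0.173456 - 3.200000)/(-2.923956 - 58.208000)
       = 0.318217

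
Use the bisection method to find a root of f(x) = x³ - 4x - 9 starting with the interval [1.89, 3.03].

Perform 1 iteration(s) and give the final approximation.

f(x) = x³ - 4x - 9
Initial interval: [1.89, 3.03]

Iteration 1:
  c_1 = (1.890000 + 3.030000)/2 = 2.460000
  f(c_1) = f(2.460000) = -3.953064
  f(a) × f(c) ≥ 0, new interval: [2.460000, 3.030000]

After 1 iteration(s), the approximation is c_1 = 2.460000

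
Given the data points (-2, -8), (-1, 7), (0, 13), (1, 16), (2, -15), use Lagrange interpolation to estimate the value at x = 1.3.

Lagrange interpolation formula:
P(x) = Σ yᵢ × Lᵢ(x)
where Lᵢ(x) = Π_{j≠i} (x - xⱼ)/(xᵢ - xⱼ)

L_0(1.3) = (1.3 - (-1))/(-2 - (-1)) × (1.3 - 0)/(-2 - 0) × (1.3 - 1)/(-2 - 1) × (1.3 - 2)/(-2 - 2) = -0.026163
L_1(1.3) = (1.3 - (-2))/(-1 - (-2)) × (1.3 - 0)/(-1 - 0) × (1.3 - 1)/(-1 - 1) × (1.3 - 2)/(-1 - 2) = 0.150150
L_2(1.3) = (1.3 - (-2))/(0 - (-2)) × (1.3 - (-1))/(0 - (-1)) × (1.3 - 1)/(0 - 1) × (1.3 - 2)/(0 - 2) = -0.398475
L_3(1.3) = (1.3 - (-2))/(1 - (-2)) × (1.3 - (-1))/(1 - (-1)) × (1.3 - 0)/(1 - 0) × (1.3 - 2)/(1 - 2) = 1.151150
L_4(1.3) = (1.3 - (-2))/(2 - (-2)) × (1.3 - (-1))/(2 - (-1)) × (1.3 - 0)/(2 - 0) × (1.3 - 1)/(2 - 1) = 0.123338

P(1.3) = (-8)×L_0(1.3) + 7×L_1(1.3) + 13×L_2(1.3) + 16×L_3(1.3) + (-15)×L_4(1.3)
P(1.3) = 12.648512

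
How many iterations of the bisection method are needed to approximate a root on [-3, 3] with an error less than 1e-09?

We need (b-a)/2^n ≤ 1e-09
(3 - (-3))/2^n ≤ 1e-09
6/2^n ≤ 1e-09
2^n ≥ 6000000000
n ≥ log₂(6000000000) = 32.48
n ≥ 33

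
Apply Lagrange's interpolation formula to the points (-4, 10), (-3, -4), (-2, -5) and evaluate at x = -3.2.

Lagrange interpolation formula:
P(x) = Σ yᵢ × Lᵢ(x)
where Lᵢ(x) = Π_{j≠i} (x - xⱼ)/(xᵢ - xⱼ)

L_0(-3.2) = (-3.2 - (-3))/(-4 - (-3)) × (-3.2 - (-2))/(-4 - (-2)) = 0.120000
L_1(-3.2) = (-3.2 - (-4))/(-3 - (-4)) × (-3.2 - (-2))/(-3 - (-2)) = 0.960000
L_2(-3.2) = (-3.2 - (-4))/(-2 - (-4)) × (-3.2 - (-3))/(-2 - (-3)) = -0.080000

P(-3.2) = 10×L_0(-3.2) + (-4)×L_1(-3.2) + (-5)×L_2(-3.2)
P(-3.2) = -2.240000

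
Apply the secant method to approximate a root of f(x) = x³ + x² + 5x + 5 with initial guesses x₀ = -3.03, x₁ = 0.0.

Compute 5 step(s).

f(x) = x³ + x² + 5x + 5
x₀ = -3.03, x₁ = 0.0

Secant formula: x_{n+1} = x_n - f(x_n)(x_n - x_{n-1})/(f(x_n) - f(x_{n-1}))

Iteration 1:
  f(-3.030000) = -28.787227
  f(0.000000) = 5.000000
  x_2 = 0.000000 - 5.000000×(0.000000 - (-3.030000))/(5.000000 - (-28.787227))
       = -0.448394
Iteration 2:
  f(0.000000) = 5.000000
  f(-0.448394) = 2.868933
  x_3 = -0.448394 - 2.868933×(-0.448394 - 0.000000)/(2.868933 - 5.000000)
       = -1.052042
Iteration 3:
  f(-0.448394) = 2.868933
  f(-1.052042) = -0.317808
  x_4 = -1.052042 - (-0.317808)×(-1.052042 - (-0.448394))/(-0.317808 - 2.868933)
       = -0.991841
Iteration 4:
  f(-1.052042) = -0.317808
  f(-0.991841) = 0.048821
  x_5 = -0.991841 - 0.048821×(-0.991841 - (-1.052042))/(0.048821 - (-0.317808))
       = -0.999857
Iteration 5:
  f(-0.991841) = 0.048821
  f(-0.999857) = 0.000855
  x_6 = -0.999857 - 0.000855×(-0.999857 - (-0.991841))/(0.000855 - 0.048821)
       = -1.000000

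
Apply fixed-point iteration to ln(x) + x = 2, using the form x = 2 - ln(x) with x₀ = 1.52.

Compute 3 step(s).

Equation: ln(x) + x = 2
Fixed-point form: x = 2 - ln(x)
x₀ = 1.52

x_1 = g(1.520000) = 1.581290
x_2 = g(1.581290) = 1.541759
x_3 = g(1.541759) = 1.567076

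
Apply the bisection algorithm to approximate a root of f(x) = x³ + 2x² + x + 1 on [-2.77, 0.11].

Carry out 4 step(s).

f(x) = x³ + 2x² + x + 1
Initial interval: [-2.77, 0.11]

Iteration 1:
  c_1 = (-2.770000 + 0.110000)/2 = -1.330000
  f(c_1) = f(-1.330000) = 0.855163
  f(a) × f(c) < 0, new interval: [-2.770000, -1.330000]
Iteration 2:
  c_2 = (-2.770000 + (-1.330000))/2 = -2.050000
  f(c_2) = f(-2.050000) = -1.260125
  f(a) × f(c) ≥ 0, new interval: [-2.050000, -1.330000]
Iteration 3:
  c_3 = (-2.050000 + (-1.330000))/2 = -1.690000
  f(c_3) = f(-1.690000) = 0.195391
  f(a) × f(c) < 0, new interval: [-2.050000, -1.690000]
Iteration 4:
  c_4 = (-2.050000 + (-1.690000))/2 = -1.870000
  f(c_4) = f(-1.870000) = -0.415403
  f(a) × f(c) ≥ 0, new interval: [-1.870000, -1.690000]

After 4 iteration(s), the approximation is c_4 = -1.870000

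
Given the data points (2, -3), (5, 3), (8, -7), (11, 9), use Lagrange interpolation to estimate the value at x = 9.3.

Lagrange interpolation formula:
P(x) = Σ yᵢ × Lᵢ(x)
where Lᵢ(x) = Π_{j≠i} (x - xⱼ)/(xᵢ - xⱼ)

L_0(9.3) = (9.3 - 5)/(2 - 5) × (9.3 - 8)/(2 - 8) × (9.3 - 11)/(2 - 11) = 0.058660
L_1(9.3) = (9.3 - 2)/(5 - 2) × (9.3 - 8)/(5 - 8) × (9.3 - 11)/(5 - 11) = -0.298759
L_2(9.3) = (9.3 - 2)/(8 - 2) × (9.3 - 5)/(8 - 5) × (9.3 - 11)/(8 - 11) = 0.988204
L_3(9.3) = (9.3 - 2)/(11 - 2) × (9.3 - 5)/(11 - 5) × (9.3 - 8)/(11 - 8) = 0.251895

P(9.3) = (-3)×L_0(9.3) + 3×L_1(9.3) + (-7)×L_2(9.3) + 9×L_3(9.3)
P(9.3) = -5.722630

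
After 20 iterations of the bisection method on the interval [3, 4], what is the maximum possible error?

Bisection error bound: |error| ≤ (b-a)/2^n
|error| ≤ (4 - 3)/2^20 = 1/2^20
|error| ≤ 0.0000009537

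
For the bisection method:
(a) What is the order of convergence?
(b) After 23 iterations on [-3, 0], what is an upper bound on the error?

(a) Bisection has linear (order 1) convergence; the error is halved each step.

(b) Error bound = (b-a)/2^n = (0 - (-3))/2^{23}
    = 3/2^{23}

(a) 1 (linear); (b) error ≤ 3.58e-07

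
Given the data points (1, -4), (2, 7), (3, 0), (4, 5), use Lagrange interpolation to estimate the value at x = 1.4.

Lagrange interpolation formula:
P(x) = Σ yᵢ × Lᵢ(x)
where Lᵢ(x) = Π_{j≠i} (x - xⱼ)/(xᵢ - xⱼ)

L_0(1.4) = (1.4 - 2)/(1 - 2) × (1.4 - 3)/(1 - 3) × (1.4 - 4)/(1 - 4) = 0.416000
L_1(1.4) = (1.4 - 1)/(2 - 1) × (1.4 - 3)/(2 - 3) × (1.4 - 4)/(2 - 4) = 0.832000
L_2(1.4) = (1.4 - 1)/(3 - 1) × (1.4 - 2)/(3 - 2) × (1.4 - 4)/(3 - 4) = -0.312000
L_3(1.4) = (1.4 - 1)/(4 - 1) × (1.4 - 2)/(4 - 2) × (1.4 - 3)/(4 - 3) = 0.064000

P(1.4) = (-4)×L_0(1.4) + 7×L_1(1.4) + 0×L_2(1.4) + 5×L_3(1.4)
P(1.4) = 4.480000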